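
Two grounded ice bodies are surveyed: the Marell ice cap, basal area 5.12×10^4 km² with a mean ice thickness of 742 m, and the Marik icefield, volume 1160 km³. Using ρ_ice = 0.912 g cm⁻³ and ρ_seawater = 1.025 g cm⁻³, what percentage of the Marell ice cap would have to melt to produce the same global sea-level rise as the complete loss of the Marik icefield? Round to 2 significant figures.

≈ 3.1 %

Equal sea-level rise means equal mass of meltwater, i.e. equal mass of ice lost.
Ice mass of Marik: 1.058×10^15 kg; ice mass of Marell: 3.465×10^16 kg.
Fraction required = 1.058×10^15 / 3.465×10^16 = 0.0305 → 3.1 %.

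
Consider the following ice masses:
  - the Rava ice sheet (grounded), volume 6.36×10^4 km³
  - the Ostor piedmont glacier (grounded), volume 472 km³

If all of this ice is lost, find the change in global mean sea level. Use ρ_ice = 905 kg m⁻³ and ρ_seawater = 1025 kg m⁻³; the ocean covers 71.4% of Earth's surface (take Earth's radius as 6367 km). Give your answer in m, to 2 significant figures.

≈ 0.16 m

Rava: 6.36×10^4 km³ × (905/1025) = 5.615×10^4 km³ of water.
Ostor: 472 km³ × (905/1025) = 416.7 km³ of water.
Total added water ≈ 5.657×10^13 m³ over 3.64×10^14 m² → Δh = 0.156 m.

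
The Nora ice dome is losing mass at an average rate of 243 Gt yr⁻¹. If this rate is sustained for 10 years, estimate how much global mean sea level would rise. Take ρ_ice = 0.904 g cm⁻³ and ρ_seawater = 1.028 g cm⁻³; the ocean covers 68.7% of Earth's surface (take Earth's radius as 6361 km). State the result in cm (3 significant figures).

Total mass lost = 243 Gt/yr × 10 yr = 2430 Gt = 2.430×10^15 kg.
ρ_w = 1.028 g cm⁻³ = 1028 kg m⁻³, so water volume = 2.430×10^15 / 1028 = 2.364×10^12 m³.
Δh = 2.364×10^12 / 3.49×10^14 = 6.77×10^-3 m = 0.677 cm.

≈ 0.677 cm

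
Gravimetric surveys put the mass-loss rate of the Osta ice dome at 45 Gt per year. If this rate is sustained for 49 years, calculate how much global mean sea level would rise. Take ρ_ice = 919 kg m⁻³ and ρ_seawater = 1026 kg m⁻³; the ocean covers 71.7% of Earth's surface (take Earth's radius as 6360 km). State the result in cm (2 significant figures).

Total mass lost = 45 Gt/yr × 49 yr = 2205 Gt = 2.205×10^15 kg.
ρ_w = 1026 kg m⁻³, so water volume = 2.205×10^15 / 1026 = 2.149×10^12 m³.
Δh = 2.149×10^12 / 3.64×10^14 = 5.90×10^-3 m = 0.59 cm.

≈ 0.59 cm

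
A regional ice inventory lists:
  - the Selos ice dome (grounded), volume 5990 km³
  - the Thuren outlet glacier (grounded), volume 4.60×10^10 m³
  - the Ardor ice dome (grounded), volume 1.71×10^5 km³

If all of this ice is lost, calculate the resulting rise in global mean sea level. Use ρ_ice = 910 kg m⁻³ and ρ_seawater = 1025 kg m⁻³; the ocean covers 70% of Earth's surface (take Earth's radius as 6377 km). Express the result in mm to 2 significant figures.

≈ 440 mm

Selos: 5990 km³ × (910/1025) = 5318 km³ of water.
Thuren: 4.60×10^10 m³ × (910/1025) = 4.084×10^10 m³ of water.
Ardor: 1.71×10^5 km³ × (910/1025) = 1.518×10^5 km³ of water.
Total added water ≈ 1.572×10^14 m³ over 3.58×10^14 m² → Δh = 0.439 m = 440 mm.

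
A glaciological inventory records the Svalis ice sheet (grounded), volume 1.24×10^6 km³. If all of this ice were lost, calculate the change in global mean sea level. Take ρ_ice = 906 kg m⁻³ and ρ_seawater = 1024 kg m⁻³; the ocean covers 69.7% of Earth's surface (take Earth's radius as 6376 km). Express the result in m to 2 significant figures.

≈ 3.1 m

Svalis: 1.24×10^6 km³ × (906/1024) = 1.097×10^6 km³ of water.
Spread over 3.56×10^14 m² of ocean, Δh = 1.097×10^15 / 3.56×10^14 = 3.08 m.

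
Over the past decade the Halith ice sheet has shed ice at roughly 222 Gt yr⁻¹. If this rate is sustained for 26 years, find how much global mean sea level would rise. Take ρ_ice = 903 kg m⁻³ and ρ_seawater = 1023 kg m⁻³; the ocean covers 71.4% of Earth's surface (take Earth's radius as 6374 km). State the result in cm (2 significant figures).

Total mass lost = 222 Gt/yr × 26 yr = 5772 Gt = 5.772×10^15 kg.
ρ_w = 1023 kg m⁻³, so water volume = 5.772×10^15 / 1023 = 5.642×10^12 m³.
Δh = 5.642×10^12 / 3.65×10^14 = 0.0155 m = 1.5 cm.

≈ 1.5 cm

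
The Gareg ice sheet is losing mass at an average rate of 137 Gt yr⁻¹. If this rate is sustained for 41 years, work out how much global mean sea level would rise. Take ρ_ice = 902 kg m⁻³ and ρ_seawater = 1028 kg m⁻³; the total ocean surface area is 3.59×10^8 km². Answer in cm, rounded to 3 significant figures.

Total mass lost = 137 Gt/yr × 41 yr = 5617 Gt = 5.617×10^15 kg.
ρ_w = 1028 kg m⁻³, so water volume = 5.617×10^15 / 1028 = 5.464×10^12 m³.
Δh = 5.464×10^12 / 3.59×10^14 = 0.0152 m = 1.52 cm.

≈ 1.52 cm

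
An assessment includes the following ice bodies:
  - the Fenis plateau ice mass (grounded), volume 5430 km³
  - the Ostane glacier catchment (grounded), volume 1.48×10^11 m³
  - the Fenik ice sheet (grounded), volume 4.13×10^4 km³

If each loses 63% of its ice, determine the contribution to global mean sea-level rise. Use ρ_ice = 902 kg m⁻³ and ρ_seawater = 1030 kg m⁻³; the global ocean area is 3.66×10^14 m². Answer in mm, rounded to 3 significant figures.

≈ 70.7 mm

Fenis: 0.63 × 5430 km³ × (902/1030) = 2996 km³ of water.
Ostane: 0.63 × 1.48×10^11 m³ × (902/1030) = 8.165×10^10 m³ of water.
Fenik: 0.63 × 4.13×10^4 km³ × (902/1030) = 2.279×10^4 km³ of water.
Total added water ≈ 2.586×10^13 m³ over 3.66×10^14 m² → Δh = 0.0707 m = 70.7 mm.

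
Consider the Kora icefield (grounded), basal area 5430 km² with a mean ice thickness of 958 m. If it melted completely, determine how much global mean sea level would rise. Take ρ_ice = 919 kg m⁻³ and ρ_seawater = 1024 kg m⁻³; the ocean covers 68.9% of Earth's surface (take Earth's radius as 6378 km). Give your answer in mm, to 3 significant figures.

≈ 13.3 mm

Kora: ice volume = 5430 km² × 958 m = 5202 km³; 5202 × (919/1024) = 4669 km³ of water.
Spread over 3.52×10^14 m² of ocean, Δh = 4.669×10^12 / 3.52×10^14 = 0.0133 m = 13.3 mm.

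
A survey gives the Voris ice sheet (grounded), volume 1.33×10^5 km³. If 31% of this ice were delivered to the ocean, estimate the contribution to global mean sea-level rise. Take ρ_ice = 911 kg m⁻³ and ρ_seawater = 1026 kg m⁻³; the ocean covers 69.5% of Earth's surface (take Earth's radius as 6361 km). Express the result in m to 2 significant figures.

≈ 0.10 m

Voris: 0.31 × 1.33×10^5 km³ × (911/1026) = 3.661×10^4 km³ of water.
Spread over 3.53×10^14 m² of ocean, Δh = 3.661×10^13 / 3.53×10^14 = 0.104 m.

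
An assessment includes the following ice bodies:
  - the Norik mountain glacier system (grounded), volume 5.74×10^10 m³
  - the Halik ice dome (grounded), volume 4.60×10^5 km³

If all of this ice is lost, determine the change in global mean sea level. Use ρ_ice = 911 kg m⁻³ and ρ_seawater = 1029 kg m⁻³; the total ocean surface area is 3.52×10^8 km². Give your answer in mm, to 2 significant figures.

Norik: 5.74×10^10 m³ × (911/1029) = 5.082×10^10 m³ of water.
Halik: 4.60×10^5 km³ × (911/1029) = 4.072×10^5 km³ of water.
Total added water ≈ 4.073×10^14 m³ over 3.52×10^14 m² → Δh = 1.16 m = 1200 mm.

≈ 1200 mm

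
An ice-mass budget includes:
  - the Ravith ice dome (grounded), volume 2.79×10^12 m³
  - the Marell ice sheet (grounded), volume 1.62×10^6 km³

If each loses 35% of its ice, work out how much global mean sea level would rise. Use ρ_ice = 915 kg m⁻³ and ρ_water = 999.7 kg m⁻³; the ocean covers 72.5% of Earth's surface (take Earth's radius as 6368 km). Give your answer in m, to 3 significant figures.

Ravith: 0.35 × 2.79×10^12 m³ × (915/999.7) = 8.938×10^11 m³ of water.
Marell: 0.35 × 1.62×10^6 km³ × (915/999.7) = 5.190×10^5 km³ of water.
Total added water ≈ 5.199×10^14 m³ over 3.69×10^14 m² → Δh = 1.41 m.

≈ 1.41 m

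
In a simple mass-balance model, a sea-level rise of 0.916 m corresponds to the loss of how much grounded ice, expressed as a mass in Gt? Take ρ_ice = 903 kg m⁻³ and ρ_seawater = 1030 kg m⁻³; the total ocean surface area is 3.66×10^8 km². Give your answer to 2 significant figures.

≈ 3.5×10^5 Gt

Required water volume = Δh × A = 0.916 m × 3.66×10^14 m² = 3.353×10^14 m³.
ρ_w = 1030 kg m⁻³, so the mass of water = 3.353×10^14 m³ × 1030 kg m⁻³ = 3.453×10^17 kg = 3.5×10^5 Gt (and the same mass of ice, by conservation).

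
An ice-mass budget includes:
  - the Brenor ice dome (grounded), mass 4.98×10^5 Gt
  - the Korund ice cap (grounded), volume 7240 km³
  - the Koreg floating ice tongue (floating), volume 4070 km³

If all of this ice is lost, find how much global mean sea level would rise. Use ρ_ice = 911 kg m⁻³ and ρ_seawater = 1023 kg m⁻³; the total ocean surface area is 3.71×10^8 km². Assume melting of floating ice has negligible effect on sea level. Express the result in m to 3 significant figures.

≈ 1.33 m

Brenor: 4.98×10^5 Gt = 4.980×10^17 kg; dividing by ρ_w = 1023 kg m⁻³ gives 4.868×10^14 m³ of water.
Korund: 7240 km³ × (911/1023) = 6447 km³ of water.
The Koreg floating ice tongue is floating and already displaces its own weight of water, so its melt adds essentially nothing to sea level.
Total added water ≈ 4.933×10^14 m³ over 3.71×10^14 m² → Δh = 1.33 m.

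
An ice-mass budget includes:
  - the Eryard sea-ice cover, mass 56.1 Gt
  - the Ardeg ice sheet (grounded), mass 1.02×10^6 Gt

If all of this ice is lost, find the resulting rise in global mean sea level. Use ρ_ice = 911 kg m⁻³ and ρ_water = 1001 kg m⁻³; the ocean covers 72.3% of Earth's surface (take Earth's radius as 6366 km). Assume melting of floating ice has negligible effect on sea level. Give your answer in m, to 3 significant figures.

≈ 2.77 m

The Eryard sea-ice cover is floating and already displaces its own weight of water, so its melt adds essentially nothing to sea level.
Ardeg: 1.02×10^6 Gt = 1.020×10^18 kg; dividing by ρ_w = 1001 kg m⁻³ gives 1.019×10^15 m³ of water.
Total added water ≈ 1.019×10^15 m³ over 3.68×10^14 m² → Δh = 2.77 m.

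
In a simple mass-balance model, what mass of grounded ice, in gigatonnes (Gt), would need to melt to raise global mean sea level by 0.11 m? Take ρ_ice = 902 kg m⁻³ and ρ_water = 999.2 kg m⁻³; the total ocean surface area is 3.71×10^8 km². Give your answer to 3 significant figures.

Required water volume = Δh × A = 0.11 m × 3.71×10^14 m² = 4.081×10^13 m³.
ρ_w = 999.2 kg m⁻³, so the mass of water = 4.081×10^13 m³ × 999.2 kg m⁻³ = 4.078×10^16 kg = 4.08×10^4 Gt (and the same mass of ice, by conservation).

≈ 4.08×10^4 Gt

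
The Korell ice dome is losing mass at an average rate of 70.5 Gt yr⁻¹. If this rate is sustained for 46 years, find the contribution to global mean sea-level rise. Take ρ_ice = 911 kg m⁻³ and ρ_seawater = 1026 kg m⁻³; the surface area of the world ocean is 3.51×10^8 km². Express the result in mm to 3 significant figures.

≈ 9.01 mm

Total mass lost = 70.5 Gt/yr × 46 yr = 3243 Gt = 3.243×10^15 kg.
ρ_w = 1026 kg m⁻³, so water volume = 3.243×10^15 / 1026 = 3.161×10^12 m³.
Δh = 3.161×10^12 / 3.51×10^14 = 9.01×10^-3 m = 9.01 mm.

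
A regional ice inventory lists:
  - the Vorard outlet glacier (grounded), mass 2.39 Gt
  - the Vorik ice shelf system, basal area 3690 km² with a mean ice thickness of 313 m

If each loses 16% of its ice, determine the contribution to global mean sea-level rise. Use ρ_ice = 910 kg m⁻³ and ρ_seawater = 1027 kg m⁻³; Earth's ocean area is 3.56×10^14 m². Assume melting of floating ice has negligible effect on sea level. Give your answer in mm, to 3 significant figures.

Vorard: 0.16 × 2.39 Gt = 3.824×10^11 kg; dividing by ρ_w = 1027 kg m⁻³ gives 3.723×10^8 m³ of water.
The Vorik ice shelf system is floating and already displaces its own weight of water, so its melt adds essentially nothing to sea level.
Total added water ≈ 3.723×10^8 m³ over 3.56×10^14 m² → Δh = 1.05×10^-6 m = 1.05×10^-3 mm.

≈ 1.05×10^-3 mm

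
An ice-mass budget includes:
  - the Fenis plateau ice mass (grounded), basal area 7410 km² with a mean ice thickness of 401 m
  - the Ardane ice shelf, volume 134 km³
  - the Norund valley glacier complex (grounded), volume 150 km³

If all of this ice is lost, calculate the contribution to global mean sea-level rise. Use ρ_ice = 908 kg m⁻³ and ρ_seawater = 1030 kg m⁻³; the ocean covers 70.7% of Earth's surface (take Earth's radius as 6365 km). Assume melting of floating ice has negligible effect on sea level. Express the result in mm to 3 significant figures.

≈ 7.64 mm

Fenis: ice volume = 7410 km² × 401 m = 2971 km³; 2971 × (908/1030) = 2619 km³ of water.
The Ardane ice shelf is floating and already displaces its own weight of water, so its melt adds essentially nothing to sea level.
Norund: 150 km³ × (908/1030) = 132.2 km³ of water.
Total added water ≈ 2.752×10^12 m³ over 3.60×10^14 m² → Δh = 7.64×10^-3 m = 7.64 mm.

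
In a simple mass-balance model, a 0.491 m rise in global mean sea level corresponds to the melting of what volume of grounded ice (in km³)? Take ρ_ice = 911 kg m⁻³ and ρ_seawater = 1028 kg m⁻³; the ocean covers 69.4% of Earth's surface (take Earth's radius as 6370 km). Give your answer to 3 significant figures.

≈ 1.96×10^5 km³

Required water volume = Δh × A = 0.491 m × 3.54×10^14 m² = 1.738×10^14 m³ = 1.738×10^5 km³.
Ice volume = water volume × ρ_w/ρ_ice = 1.738×10^5 × 1028/911 = 1.96×10^5 km³.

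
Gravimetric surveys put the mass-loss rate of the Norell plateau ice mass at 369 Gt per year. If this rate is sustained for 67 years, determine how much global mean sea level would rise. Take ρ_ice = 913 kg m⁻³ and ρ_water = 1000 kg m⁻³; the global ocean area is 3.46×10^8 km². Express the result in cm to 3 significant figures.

Total mass lost = 369 Gt/yr × 67 yr = 2.472×10^4 Gt = 2.472×10^16 kg.
ρ_w = 1000 kg m⁻³, so water volume = 2.472×10^16 / 1000 = 2.472×10^13 m³.
Δh = 2.472×10^13 / 3.46×10^14 = 0.0715 m = 7.15 cm.

≈ 7.15 cm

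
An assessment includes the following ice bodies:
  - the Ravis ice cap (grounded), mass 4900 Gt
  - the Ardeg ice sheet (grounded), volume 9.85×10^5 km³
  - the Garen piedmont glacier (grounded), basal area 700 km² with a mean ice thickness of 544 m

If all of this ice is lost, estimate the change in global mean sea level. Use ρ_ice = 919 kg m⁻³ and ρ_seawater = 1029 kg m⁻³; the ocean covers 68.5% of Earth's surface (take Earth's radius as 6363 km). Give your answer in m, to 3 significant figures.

Ravis: 4900 Gt = 4.900×10^15 kg; dividing by ρ_w = 1029 kg m⁻³ gives 4.762×10^12 m³ of water.
Ardeg: 9.85×10^5 km³ × (919/1029) = 8.797×10^5 km³ of water.
Garen: ice volume = 700 km² × 544 m = 380.8 km³; 380.8 × (919/1029) = 340.1 km³ of water.
Total added water ≈ 8.848×10^14 m³ over 3.49×10^14 m² → Δh = 2.54 m.

≈ 2.54 m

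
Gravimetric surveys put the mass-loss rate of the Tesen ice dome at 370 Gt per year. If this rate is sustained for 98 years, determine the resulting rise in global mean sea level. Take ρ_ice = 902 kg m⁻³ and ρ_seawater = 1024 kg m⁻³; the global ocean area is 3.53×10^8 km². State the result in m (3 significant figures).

Total mass lost = 370 Gt/yr × 98 yr = 3.626×10^4 Gt = 3.626×10^16 kg.
ρ_w = 1024 kg m⁻³, so water volume = 3.626×10^16 / 1024 = 3.541×10^13 m³.
Δh = 3.541×10^13 / 3.53×10^14 = 0.100 m.

≈ 0.100 m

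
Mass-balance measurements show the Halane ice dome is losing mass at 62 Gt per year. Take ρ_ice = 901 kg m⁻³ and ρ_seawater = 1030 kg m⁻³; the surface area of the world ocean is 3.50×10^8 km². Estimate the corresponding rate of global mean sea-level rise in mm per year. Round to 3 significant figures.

ρ_w = 1030 kg m⁻³. Annual water volume added = 62 Gt / ρ_w = 6.200×10^13 kg / 1030 kg m⁻³ = 6.019×10^10 m³.
Δh per year = 6.019×10^10 / 3.50×10^14 = 1.72×10^-4 m = 0.172 mm.

≈ 0.172 mm/yr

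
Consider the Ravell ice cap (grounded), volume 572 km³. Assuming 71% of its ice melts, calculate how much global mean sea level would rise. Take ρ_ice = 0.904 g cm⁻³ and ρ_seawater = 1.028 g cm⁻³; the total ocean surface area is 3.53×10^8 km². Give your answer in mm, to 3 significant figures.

≈ 1.01 mm

Ravell: 0.71 × 572 km³ × (904/1028) = 357.1 km³ of water.
Spread over 3.53×10^14 m² of ocean, Δh = 3.571×10^11 / 3.53×10^14 = 1.01×10^-3 m = 1.01 mm.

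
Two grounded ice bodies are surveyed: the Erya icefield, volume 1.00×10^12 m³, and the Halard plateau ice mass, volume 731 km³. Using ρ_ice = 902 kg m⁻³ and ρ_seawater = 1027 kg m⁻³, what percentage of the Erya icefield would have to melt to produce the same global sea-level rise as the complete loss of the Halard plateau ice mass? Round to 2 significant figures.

Equal sea-level rise means equal mass of meltwater, i.e. equal mass of ice lost.
Ice mass of Halard: 6.594×10^14 kg; ice mass of Erya: 9.020×10^14 kg.
Fraction required = 6.594×10^14 / 9.020×10^14 = 0.731 → 73 %.

≈ 73 %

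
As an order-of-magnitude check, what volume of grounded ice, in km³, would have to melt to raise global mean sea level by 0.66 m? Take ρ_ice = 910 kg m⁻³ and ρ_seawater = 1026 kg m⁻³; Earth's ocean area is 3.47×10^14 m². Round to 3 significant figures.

Required water volume = Δh × A = 0.66 m × 3.47×10^14 m² = 2.290×10^14 m³ = 2.290×10^5 km³.
Ice volume = water volume × ρ_w/ρ_ice = 2.290×10^5 × 1026/910 = 2.58×10^5 km³.

≈ 2.58×10^5 km³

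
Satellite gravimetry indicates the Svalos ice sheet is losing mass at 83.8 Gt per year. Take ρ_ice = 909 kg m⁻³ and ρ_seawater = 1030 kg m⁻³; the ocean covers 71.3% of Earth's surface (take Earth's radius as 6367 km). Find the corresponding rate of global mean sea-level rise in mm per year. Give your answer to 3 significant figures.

ρ_w = 1030 kg m⁻³. Annual water volume added = 83.8 Gt / ρ_w = 8.380×10^13 kg / 1030 kg m⁻³ = 8.136×10^10 m³.
Δh per year = 8.136×10^10 / 3.63×10^14 = 2.24×10^-4 m = 0.224 mm.

≈ 0.224 mm/yr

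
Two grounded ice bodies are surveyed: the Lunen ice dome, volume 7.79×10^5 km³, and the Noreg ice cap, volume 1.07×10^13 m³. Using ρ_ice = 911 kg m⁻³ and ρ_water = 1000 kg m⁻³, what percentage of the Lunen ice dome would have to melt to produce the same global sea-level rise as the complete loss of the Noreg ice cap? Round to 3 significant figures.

Equal sea-level rise means equal mass of meltwater, i.e. equal mass of ice lost.
Ice mass of Noreg: 9.748×10^15 kg; ice mass of Lunen: 7.097×10^17 kg.
Fraction required = 9.748×10^15 / 7.097×10^17 = 0.0137 → 1.37 %.

≈ 1.37 %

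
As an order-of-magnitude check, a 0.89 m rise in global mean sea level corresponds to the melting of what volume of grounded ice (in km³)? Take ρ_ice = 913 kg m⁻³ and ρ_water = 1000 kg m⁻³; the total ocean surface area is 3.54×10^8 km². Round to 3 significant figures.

Required water volume = Δh × A = 0.89 m × 3.54×10^14 m² = 3.151×10^14 m³ = 3.151×10^5 km³.
Ice volume = water volume × ρ_w/ρ_ice = 3.151×10^5 × 1000/913 = 3.45×10^5 km³.

≈ 3.45×10^5 km³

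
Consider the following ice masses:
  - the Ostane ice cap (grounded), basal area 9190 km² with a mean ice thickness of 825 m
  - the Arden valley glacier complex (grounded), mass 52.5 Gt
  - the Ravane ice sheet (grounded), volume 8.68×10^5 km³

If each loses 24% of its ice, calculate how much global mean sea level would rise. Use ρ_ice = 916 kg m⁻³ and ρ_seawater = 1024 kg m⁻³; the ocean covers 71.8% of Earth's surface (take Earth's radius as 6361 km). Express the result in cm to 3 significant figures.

Ostane: ice volume = 9190 km² × 825 m = 7582 km³; 0.24 × 7582 × (916/1024) = 1628 km³ of water.
Arden: 0.24 × 52.5 Gt = 1.260×10^13 kg; dividing by ρ_w = 1024 kg m⁻³ gives 1.230×10^10 m³ of water.
Ravane: 0.24 × 8.68×10^5 km³ × (916/1024) = 1.863×10^5 km³ of water.
Total added water ≈ 1.880×10^14 m³ over 3.65×10^14 m² → Δh = 0.515 m = 51.5 cm.

≈ 51.5 cm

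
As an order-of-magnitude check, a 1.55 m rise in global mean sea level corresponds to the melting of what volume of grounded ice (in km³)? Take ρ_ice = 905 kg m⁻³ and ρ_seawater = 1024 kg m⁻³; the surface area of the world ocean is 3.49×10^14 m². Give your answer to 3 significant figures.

Required water volume = Δh × A = 1.55 m × 3.49×10^14 m² = 5.410×10^14 m³ = 5.410×10^5 km³.
Ice volume = water volume × ρ_w/ρ_ice = 5.410×10^5 × 1024/905 = 6.12×10^5 km³.

≈ 6.12×10^5 km³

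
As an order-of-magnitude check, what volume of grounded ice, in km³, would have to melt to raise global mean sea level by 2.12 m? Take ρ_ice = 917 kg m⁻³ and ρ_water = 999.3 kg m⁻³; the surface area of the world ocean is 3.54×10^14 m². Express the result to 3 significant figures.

≈ 8.18×10^5 km³

Required water volume = Δh × A = 2.12 m × 3.54×10^14 m² = 7.505×10^14 m³ = 7.505×10^5 km³.
Ice volume = water volume × ρ_w/ρ_ice = 7.505×10^5 × 999.3/917 = 8.18×10^5 km³.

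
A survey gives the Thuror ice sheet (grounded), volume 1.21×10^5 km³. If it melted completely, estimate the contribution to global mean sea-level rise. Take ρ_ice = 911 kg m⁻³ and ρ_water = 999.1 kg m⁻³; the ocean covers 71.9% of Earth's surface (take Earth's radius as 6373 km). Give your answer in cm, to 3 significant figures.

≈ 30.1 cm

Thuror: 1.21×10^5 km³ × (911/999.1) = 1.103×10^5 km³ of water.
Spread over 3.67×10^14 m² of ocean, Δh = 1.103×10^14 / 3.67×10^14 = 0.301 m = 30.1 cm.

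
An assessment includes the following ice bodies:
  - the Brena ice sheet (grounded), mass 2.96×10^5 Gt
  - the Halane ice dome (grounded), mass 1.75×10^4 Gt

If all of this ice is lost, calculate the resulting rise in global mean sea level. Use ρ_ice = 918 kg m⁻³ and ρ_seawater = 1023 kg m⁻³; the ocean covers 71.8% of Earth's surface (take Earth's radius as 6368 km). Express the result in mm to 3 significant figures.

≈ 838 mm

Brena: 2.96×10^5 Gt = 2.960×10^17 kg; dividing by ρ_w = 1023 kg m⁻³ gives 2.893×10^14 m³ of water.
Halane: 1.75×10^4 Gt = 1.750×10^16 kg; dividing by ρ_w = 1023 kg m⁻³ gives 1.711×10^13 m³ of water.
Total added water ≈ 3.065×10^14 m³ over 3.66×10^14 m² → Δh = 0.838 m = 838 mm.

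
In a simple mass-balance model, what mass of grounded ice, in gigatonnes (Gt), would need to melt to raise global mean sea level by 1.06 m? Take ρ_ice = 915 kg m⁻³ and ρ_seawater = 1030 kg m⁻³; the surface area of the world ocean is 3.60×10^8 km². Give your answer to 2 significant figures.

≈ 3.9×10^5 Gt

Required water volume = Δh × A = 1.06 m × 3.60×10^14 m² = 3.816×10^14 m³.
ρ_w = 1030 kg m⁻³, so the mass of water = 3.816×10^14 m³ × 1030 kg m⁻³ = 3.930×10^17 kg = 3.9×10^5 Gt (and the same mass of ice, by conservation).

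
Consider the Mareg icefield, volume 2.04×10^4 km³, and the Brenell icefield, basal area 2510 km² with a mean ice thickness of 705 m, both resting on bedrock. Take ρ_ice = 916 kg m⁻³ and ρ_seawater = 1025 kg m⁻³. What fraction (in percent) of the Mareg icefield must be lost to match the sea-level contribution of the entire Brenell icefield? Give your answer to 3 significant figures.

≈ 8.67 %

Equal sea-level rise means equal mass of meltwater, i.e. equal mass of ice lost.
Ice mass of Brenell: 1.621×10^15 kg; ice mass of Mareg: 1.869×10^16 kg.
Fraction required = 1.621×10^15 / 1.869×10^16 = 0.0867 → 8.67 %.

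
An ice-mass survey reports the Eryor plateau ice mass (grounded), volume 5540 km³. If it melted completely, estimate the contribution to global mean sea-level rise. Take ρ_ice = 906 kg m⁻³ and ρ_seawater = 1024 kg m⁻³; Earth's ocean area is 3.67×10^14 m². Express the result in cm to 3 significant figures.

Eryor: 5540 km³ × (906/1024) = 4902 km³ of water.
Spread over 3.67×10^14 m² of ocean, Δh = 4.902×10^12 / 3.67×10^14 = 0.0134 m = 1.34 cm.

≈ 1.34 cm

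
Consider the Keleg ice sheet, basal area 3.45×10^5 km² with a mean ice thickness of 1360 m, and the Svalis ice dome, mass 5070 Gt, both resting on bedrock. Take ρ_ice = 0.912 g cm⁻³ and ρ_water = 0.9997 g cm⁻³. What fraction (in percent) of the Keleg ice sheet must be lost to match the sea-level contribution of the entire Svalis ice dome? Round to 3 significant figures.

≈ 1.18 %

Equal sea-level rise means equal mass of meltwater, i.e. equal mass of ice lost.
Ice mass of Svalis: 5.070×10^15 kg; ice mass of Keleg: 4.279×10^17 kg.
Fraction required = 5.070×10^15 / 4.279×10^17 = 0.0118 → 1.18 %.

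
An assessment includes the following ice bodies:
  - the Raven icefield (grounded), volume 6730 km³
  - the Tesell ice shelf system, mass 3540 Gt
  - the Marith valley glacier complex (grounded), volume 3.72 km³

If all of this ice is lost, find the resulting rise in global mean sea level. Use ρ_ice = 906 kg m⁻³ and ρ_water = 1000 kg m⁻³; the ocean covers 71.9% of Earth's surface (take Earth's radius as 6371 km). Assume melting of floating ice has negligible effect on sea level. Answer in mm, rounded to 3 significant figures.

Raven: 6730 km³ × (906/1000) = 6097 km³ of water.
The Tesell ice shelf system is floating and already displaces its own weight of water, so its melt adds essentially nothing to sea level.
Marith: 3.72 km³ × (906/1000) = 3.370 km³ of water.
Total added water ≈ 6.101×10^12 m³ over 3.67×10^14 m² → Δh = 0.0166 m = 16.6 mm.

≈ 16.6 mm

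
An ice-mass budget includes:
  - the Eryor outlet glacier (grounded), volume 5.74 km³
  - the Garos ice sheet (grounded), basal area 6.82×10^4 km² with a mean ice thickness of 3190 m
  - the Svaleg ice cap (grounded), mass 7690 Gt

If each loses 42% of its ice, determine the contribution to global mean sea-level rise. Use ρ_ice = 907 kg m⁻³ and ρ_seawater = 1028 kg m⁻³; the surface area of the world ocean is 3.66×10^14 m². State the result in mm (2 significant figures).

Eryor: 0.42 × 5.74 km³ × (907/1028) = 2.127 km³ of water.
Garos: ice volume = 6.82×10^4 km² × 3190 m = 2.176×10^5 km³; 0.42 × 2.176×10^5 × (907/1028) = 8.062×10^4 km³ of water.
Svaleg: 0.42 × 7690 Gt = 3.230×10^15 kg; dividing by ρ_w = 1028 kg m⁻³ gives 3.142×10^12 m³ of water.
Total added water ≈ 8.376×10^13 m³ over 3.66×10^14 m² → Δh = 0.229 m = 230 mm.

≈ 230 mm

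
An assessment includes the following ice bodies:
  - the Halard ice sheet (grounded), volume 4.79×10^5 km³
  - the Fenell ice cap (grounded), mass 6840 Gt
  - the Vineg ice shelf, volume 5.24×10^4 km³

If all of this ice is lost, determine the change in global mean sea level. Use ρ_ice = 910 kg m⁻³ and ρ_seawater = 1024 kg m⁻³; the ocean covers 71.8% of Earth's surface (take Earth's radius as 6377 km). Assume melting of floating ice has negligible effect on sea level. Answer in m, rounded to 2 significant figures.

Halard: 4.79×10^5 km³ × (910/1024) = 4.257×10^5 km³ of water.
Fenell: 6840 Gt = 6.840×10^15 kg; dividing by ρ_w = 1024 kg m⁻³ gives 6.680×10^12 m³ of water.
The Vineg ice shelf is floating and already displaces its own weight of water, so its melt adds essentially nothing to sea level.
Total added water ≈ 4.324×10^14 m³ over 3.67×10^14 m² → Δh = 1.18 m.

≈ 1.2 m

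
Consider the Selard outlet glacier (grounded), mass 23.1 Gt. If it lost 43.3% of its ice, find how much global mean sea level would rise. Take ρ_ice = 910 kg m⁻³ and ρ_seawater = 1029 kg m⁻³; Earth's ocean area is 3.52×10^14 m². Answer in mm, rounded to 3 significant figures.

Selard: 0.433 × 23.1 Gt = 1.000×10^13 kg; dividing by ρ_w = 1029 kg m⁻³ gives 9.720×10^9 m³ of water.
Spread over 3.52×10^14 m² of ocean, Δh = 9.720×10^9 / 3.52×10^14 = 2.76×10^-5 m = 0.0276 mm.

≈ 0.0276 mm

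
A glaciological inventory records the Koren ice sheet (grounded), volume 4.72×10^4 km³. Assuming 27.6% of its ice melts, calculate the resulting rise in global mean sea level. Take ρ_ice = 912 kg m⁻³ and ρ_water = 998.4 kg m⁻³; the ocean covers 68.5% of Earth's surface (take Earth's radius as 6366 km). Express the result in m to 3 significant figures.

≈ 0.0341 m

Koren: 0.276 × 4.72×10^4 km³ × (912/998.4) = 1.190×10^4 km³ of water.
Spread over 3.49×10^14 m² of ocean, Δh = 1.190×10^13 / 3.49×10^14 = 0.0341 m.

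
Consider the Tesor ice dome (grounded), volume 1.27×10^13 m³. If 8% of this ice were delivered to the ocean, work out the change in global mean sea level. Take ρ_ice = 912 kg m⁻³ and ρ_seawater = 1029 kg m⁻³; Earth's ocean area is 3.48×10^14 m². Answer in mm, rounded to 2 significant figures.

Tesor: 0.08 × 1.27×10^13 m³ × (912/1029) = 9.005×10^11 m³ of water.
Spread over 3.48×10^14 m² of ocean, Δh = 9.005×10^11 / 3.48×10^14 = 2.59×10^-3 m = 2.6 mm.

≈ 2.6 mm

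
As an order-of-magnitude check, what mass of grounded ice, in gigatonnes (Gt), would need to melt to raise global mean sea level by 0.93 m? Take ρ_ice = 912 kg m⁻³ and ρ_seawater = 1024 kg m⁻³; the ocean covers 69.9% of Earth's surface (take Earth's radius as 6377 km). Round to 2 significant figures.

≈ 3.4×10^5 Gt

Required water volume = Δh × A = 0.93 m × 3.57×10^14 m² = 3.322×10^14 m³.
ρ_w = 1024 kg m⁻³, so the mass of water = 3.322×10^14 m³ × 1024 kg m⁻³ = 3.402×10^17 kg = 3.4×10^5 Gt (and the same mass of ice, by conservation).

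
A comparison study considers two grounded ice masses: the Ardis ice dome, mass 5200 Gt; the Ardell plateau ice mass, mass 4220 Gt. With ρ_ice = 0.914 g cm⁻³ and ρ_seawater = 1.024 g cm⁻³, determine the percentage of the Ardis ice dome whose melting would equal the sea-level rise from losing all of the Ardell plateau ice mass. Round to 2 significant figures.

Equal sea-level rise means equal mass of meltwater, i.e. equal mass of ice lost.
Ice mass of Ardell: 4.220×10^15 kg; ice mass of Ardis: 5.200×10^15 kg.
Fraction required = 4.220×10^15 / 5.200×10^15 = 0.812 → 81 %.

≈ 81 %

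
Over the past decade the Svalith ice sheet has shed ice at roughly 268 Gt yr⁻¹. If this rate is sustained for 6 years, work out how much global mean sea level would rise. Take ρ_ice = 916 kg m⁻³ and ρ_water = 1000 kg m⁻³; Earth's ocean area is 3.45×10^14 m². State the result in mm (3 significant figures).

Total mass lost = 268 Gt/yr × 6 yr = 1608 Gt = 1.608×10^15 kg.
ρ_w = 1000 kg m⁻³, so water volume = 1.608×10^15 / 1000 = 1.608×10^12 m³.
Δh = 1.608×10^12 / 3.45×10^14 = 4.66×10^-3 m = 4.66 mm.

≈ 4.66 mm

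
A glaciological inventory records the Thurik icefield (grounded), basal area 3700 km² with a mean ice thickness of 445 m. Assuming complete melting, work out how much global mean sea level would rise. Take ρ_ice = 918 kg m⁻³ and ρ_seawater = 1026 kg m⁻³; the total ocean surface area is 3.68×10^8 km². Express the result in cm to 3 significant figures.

Thurik: ice volume = 3700 km² × 445 m = 1646 km³; 1646 × (918/1026) = 1473 km³ of water.
Spread over 3.68×10^14 m² of ocean, Δh = 1.473×10^12 / 3.68×10^14 = 4.00×10^-3 m = 0.400 cm.

≈ 0.400 cm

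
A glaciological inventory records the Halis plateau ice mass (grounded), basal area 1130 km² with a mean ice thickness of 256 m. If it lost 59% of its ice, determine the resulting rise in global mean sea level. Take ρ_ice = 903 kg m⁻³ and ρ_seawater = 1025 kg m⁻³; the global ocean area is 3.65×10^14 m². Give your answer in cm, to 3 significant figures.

≈ 0.0412 cm

Halis: ice volume = 1130 km² × 256 m = 289.3 km³; 0.59 × 289.3 × (903/1025) = 150.4 km³ of water.
Spread over 3.65×10^14 m² of ocean, Δh = 1.504×10^11 / 3.65×10^14 = 4.12×10^-4 m = 0.0412 cm.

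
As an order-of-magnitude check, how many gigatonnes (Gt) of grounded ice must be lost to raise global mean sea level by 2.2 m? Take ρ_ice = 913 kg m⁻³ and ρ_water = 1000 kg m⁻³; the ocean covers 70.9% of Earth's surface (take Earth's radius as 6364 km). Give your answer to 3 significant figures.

≈ 7.94×10^5 Gt

Required water volume = Δh × A = 2.2 m × 3.61×10^14 m² = 7.939×10^14 m³.
ρ_w = 1000 kg m⁻³, so the mass of water = 7.939×10^14 m³ × 1000 kg m⁻³ = 7.939×10^17 kg = 7.94×10^5 Gt (and the same mass of ice, by conservation).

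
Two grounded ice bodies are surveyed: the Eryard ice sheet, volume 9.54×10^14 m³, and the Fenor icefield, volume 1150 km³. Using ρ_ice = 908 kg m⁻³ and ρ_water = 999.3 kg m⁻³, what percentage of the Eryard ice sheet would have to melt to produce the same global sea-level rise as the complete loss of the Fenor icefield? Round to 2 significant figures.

Equal sea-level rise means equal mass of meltwater, i.e. equal mass of ice lost.
Ice mass of Fenor: 1.044×10^15 kg; ice mass of Eryard: 8.662×10^17 kg.
Fraction required = 1.044×10^15 / 8.662×10^17 = 1.21×10^-3 → 0.12 %.

≈ 0.12 %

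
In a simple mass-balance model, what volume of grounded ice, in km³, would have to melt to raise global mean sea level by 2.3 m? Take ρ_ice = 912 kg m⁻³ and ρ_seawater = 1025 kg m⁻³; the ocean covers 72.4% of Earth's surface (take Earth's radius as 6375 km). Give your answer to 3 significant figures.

Required water volume = Δh × A = 2.3 m × 3.70×10^14 m² = 8.504×10^14 m³ = 8.504×10^5 km³.
Ice volume = water volume × ρ_w/ρ_ice = 8.504×10^5 × 1025/912 = 9.56×10^5 km³.

≈ 9.56×10^5 km³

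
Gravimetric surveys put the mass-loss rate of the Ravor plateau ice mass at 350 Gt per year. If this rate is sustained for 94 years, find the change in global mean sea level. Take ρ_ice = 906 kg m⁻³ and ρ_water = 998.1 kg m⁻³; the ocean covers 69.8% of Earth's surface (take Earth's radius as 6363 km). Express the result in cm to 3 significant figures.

≈ 9.28 cm

Total mass lost = 350 Gt/yr × 94 yr = 3.290×10^4 Gt = 3.290×10^16 kg.
ρ_w = 998.1 kg m⁻³, so water volume = 3.290×10^16 / 998.1 = 3.296×10^13 m³.
Δh = 3.296×10^13 / 3.55×10^14 = 0.0928 m = 9.28 cm.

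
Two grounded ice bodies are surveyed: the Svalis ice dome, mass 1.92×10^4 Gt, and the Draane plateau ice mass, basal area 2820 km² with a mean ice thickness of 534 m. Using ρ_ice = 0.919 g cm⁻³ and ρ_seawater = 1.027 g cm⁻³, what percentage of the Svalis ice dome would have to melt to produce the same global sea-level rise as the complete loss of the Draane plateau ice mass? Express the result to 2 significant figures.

Equal sea-level rise means equal mass of meltwater, i.e. equal mass of ice lost.
Ice mass of Draane: 1.384×10^15 kg; ice mass of Svalis: 1.920×10^16 kg.
Fraction required = 1.384×10^15 / 1.920×10^16 = 0.0721 → 7.2 %.

≈ 7.2 %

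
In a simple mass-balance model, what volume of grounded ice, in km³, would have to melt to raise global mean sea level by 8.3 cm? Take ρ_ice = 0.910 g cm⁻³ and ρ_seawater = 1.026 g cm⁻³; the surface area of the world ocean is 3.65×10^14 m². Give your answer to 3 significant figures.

Required water volume = Δh × A = 0.083 m × 3.65×10^14 m² = 3.030×10^13 m³ = 3.030×10^4 km³.
Ice volume = water volume × ρ_w/ρ_ice = 3.030×10^4 × 1026/910 = 3.42×10^4 km³.

≈ 3.42×10^4 km³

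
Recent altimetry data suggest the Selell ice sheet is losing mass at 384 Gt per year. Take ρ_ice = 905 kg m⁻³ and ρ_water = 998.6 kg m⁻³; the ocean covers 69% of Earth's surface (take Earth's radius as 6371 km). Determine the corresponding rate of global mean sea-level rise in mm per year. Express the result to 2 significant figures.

≈ 1.1 mm/yr

ρ_w = 998.6 kg m⁻³. Annual water volume added = 384 Gt / ρ_w = 3.840×10^14 kg / 998.6 kg m⁻³ = 3.845×10^11 m³.
Δh per year = 3.845×10^11 / 3.52×10^14 = 1.09×10^-3 m = 1.1 mm.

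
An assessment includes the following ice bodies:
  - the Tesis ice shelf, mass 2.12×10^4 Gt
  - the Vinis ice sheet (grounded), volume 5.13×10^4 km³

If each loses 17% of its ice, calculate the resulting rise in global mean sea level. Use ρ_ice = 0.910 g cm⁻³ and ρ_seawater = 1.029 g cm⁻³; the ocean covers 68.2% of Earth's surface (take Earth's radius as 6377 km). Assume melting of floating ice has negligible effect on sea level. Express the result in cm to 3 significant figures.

The Tesis ice shelf is floating and already displaces its own weight of water, so its melt adds essentially nothing to sea level.
Vinis: 0.17 × 5.13×10^4 km³ × (910/1029) = 7712 km³ of water.
Total added water ≈ 7.712×10^12 m³ over 3.49×10^14 m² → Δh = 0.0221 m = 2.21 cm.

≈ 2.21 cm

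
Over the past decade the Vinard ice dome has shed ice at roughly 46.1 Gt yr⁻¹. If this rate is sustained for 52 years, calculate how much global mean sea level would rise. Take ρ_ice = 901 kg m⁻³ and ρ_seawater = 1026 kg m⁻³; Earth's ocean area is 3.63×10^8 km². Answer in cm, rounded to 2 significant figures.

≈ 0.64 cm

Total mass lost = 46.1 Gt/yr × 52 yr = 2397 Gt = 2.397×10^15 kg.
ρ_w = 1026 kg m⁻³, so water volume = 2.397×10^15 / 1026 = 2.336×10^12 m³.
Δh = 2.336×10^12 / 3.63×10^14 = 6.44×10^-3 m = 0.64 cm.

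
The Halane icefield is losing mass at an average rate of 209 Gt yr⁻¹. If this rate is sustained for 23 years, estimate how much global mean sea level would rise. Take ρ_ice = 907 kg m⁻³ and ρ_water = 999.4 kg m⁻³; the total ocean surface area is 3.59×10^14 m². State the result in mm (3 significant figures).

≈ 13.4 mm

Total mass lost = 209 Gt/yr × 23 yr = 4807 Gt = 4.807×10^15 kg.
ρ_w = 999.4 kg m⁻³, so water volume = 4.807×10^15 / 999.4 = 4.810×10^12 m³.
Δh = 4.810×10^12 / 3.59×10^14 = 0.0134 m = 13.4 mm.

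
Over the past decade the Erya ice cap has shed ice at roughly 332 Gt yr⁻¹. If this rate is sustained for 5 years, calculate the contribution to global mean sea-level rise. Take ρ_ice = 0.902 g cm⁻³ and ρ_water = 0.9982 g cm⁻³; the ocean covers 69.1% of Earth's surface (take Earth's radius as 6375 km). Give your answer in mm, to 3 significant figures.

≈ 4.71 mm

Total mass lost = 332 Gt/yr × 5 yr = 1660 Gt = 1.660×10^15 kg.
ρ_w = 0.9982 g cm⁻³ = 998.2 kg m⁻³, so water volume = 1.660×10^15 / 998.2 = 1.663×10^12 m³.
Δh = 1.663×10^12 / 3.53×10^14 = 4.71×10^-3 m = 4.71 mm.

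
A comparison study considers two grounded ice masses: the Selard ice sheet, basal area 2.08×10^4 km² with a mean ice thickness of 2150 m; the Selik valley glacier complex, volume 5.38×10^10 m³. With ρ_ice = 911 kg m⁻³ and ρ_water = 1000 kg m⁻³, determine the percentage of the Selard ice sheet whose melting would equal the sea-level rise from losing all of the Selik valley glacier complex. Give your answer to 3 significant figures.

≈ 0.120 %

Equal sea-level rise means equal mass of meltwater, i.e. equal mass of ice lost.
Ice mass of Selik: 4.901×10^13 kg; ice mass of Selard: 4.074×10^16 kg.
Fraction required = 4.901×10^13 / 4.074×10^16 = 1.20×10^-3 → 0.120 %.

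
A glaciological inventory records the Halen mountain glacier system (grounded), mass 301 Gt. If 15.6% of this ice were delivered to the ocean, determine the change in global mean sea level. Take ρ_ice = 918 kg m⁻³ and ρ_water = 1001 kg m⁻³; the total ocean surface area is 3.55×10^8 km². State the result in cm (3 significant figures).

Halen: 0.156 × 301 Gt = 4.696×10^13 kg; dividing by ρ_w = 1001 kg m⁻³ gives 4.691×10^10 m³ of water.
Spread over 3.55×10^14 m² of ocean, Δh = 4.691×10^10 / 3.55×10^14 = 1.32×10^-4 m = 0.0132 cm.

≈ 0.0132 cm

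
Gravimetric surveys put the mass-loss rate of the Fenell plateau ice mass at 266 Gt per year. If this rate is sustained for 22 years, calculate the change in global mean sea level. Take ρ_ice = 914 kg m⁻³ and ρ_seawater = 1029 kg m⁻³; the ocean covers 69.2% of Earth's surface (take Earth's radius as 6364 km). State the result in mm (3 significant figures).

Total mass lost = 266 Gt/yr × 22 yr = 5852 Gt = 5.852×10^15 kg.
ρ_w = 1029 kg m⁻³, so water volume = 5.852×10^15 / 1029 = 5.687×10^12 m³.
Δh = 5.687×10^12 / 3.52×10^14 = 0.0161 m = 16.1 mm.

≈ 16.1 mm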